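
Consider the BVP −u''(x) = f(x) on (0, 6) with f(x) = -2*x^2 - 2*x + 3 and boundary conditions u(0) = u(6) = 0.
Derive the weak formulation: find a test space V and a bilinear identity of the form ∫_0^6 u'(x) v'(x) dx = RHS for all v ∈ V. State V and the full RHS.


V = H^1_0(0, 6) (so v(0) = v(6) = 0); weak form: ∫_0^6 u'v' dx = ∫_0^6 (-2*x^2 - 2*x + 3) v dx for all v ∈ V.

Multiply both sides by a test function v and integrate from 0 to 6:
  ∫_0^6 −u''(x) v(x) dx = ∫_0^6 f(x) v(x) dx.
Integrate the LHS by parts once:
  ∫_0^6 −u'' v dx = −[u'(x) v(x)]_0^6 + ∫_0^6 u'(x) v'(x) dx.
Thus ∫_0^6 u'(x) v'(x) dx = ∫_0^6 f(x) v(x) dx + [u'(x) v(x)]_0^6.
Choose V so that boundary terms are either known or forced to vanish.
u is Dirichlet: u(0) = u(6) = 0. Let V = H^1_0(0, 6); then v(0) = v(6) = 0, and [u' v]_0^6 = 0.
Weak formulation: find u (satisfying any essential BC) such that ∫_0^6 u'(x) v'(x) dx = ∫_0^6 f v dx for all v ∈ V.
Substituting f(x) = -2*x^2 - 2*x + 3, the right-hand side is ∫_0^6 (-2*x^2 - 2*x + 3) v dx.


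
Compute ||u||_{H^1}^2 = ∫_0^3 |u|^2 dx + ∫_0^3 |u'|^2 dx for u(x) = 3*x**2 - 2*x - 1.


||u||_{H^1}^2 = 2127/5

The H^1 norm (squared) on an interval (0, L) is
  ||u||_{H^1}^2 = ∫_0^L u(x)^2 dx + ∫_0^L u'(x)^2 dx.
Compute u'(x) = 6*x - 2.
Then u(x)^2 = 9*x**4 - 12*x**3 - 2*x**2 + 4*x + 1 and u'(x)^2 = 36*x**2 - 24*x + 4.
Integrate each monomial from 0 to 3 using ∫_0^3 c·x^n dx = c·3^(n+1)/(n+1):
  ∫_0^3 u(x)^2 dx = ∫_0^3 (9*x^4 - 12*x^3 - 2*x^2 + 4*x + 1) dx. Term by term:
    ∫_0^3 9*x^4 dx = 2187/5;  ∫_0^3 -12*x^3 dx = -243;  ∫_0^3 -2*x^2 dx = -18;
    ∫_0^3 4*x dx = 18;  ∫_0^3 1 dx = 3.
  Sum: 2187/5 − 243 − 18 + 18 + 3 = 987/5.
  ∫_0^3 u'(x)^2 dx = ∫_0^3 (36*x^2 - 24*x + 4) dx. Term by term:
    ∫_0^3 36*x^2 dx = 324;  ∫_0^3 -24*x dx = -108;  ∫_0^3 4 dx = 12.
  Sum: 324 − 108 + 12 = 228.
Adding: ||u||_{H^1}^2 = 987/5 + 228 = 2127/5.


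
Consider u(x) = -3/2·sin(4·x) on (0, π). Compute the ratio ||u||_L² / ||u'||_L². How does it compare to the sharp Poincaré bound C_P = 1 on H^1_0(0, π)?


||u||_L² / ||u'||_L² = 1/4 < C_P = 1.

u(x) = -3/2·sin(4·x), so u'(x) = -6*cos(4*x).
Writing u(x) = A·sin(kπx/L) with A = -3/2 and k = 4, use ∫_0^L sin²(kπx/L) dx = L/2 and ∫_0^L cos²(kπx/L) dx = L/2.
u² = 9/4·sin²(4·x) and (u')² = 36·cos²(4·x), and each of sin², cos² integrates to L/2 = π/2 over (0, π).
∫_0^π u² dx = 9*π/8, so ||u||_L² = 3*sqrt(2)*sqrt(π)/4.
∫_0^π (u')² dx = 18*π, so ||u'||_L² = 3*sqrt(2)*sqrt(π).
Ratio ||u||_L² / ||u'||_L² = 1/4.
Sharp Poincaré constant on H^1_0(0, π) is C_P = L/π = 1, achieved by sin(x).
This is the k = 4 harmonic; the ratio L/(kπ) is strictly less than C_P = L/π, consistent with the sharp inequality ||u||_L² ≤ C_P ||u'||_L².


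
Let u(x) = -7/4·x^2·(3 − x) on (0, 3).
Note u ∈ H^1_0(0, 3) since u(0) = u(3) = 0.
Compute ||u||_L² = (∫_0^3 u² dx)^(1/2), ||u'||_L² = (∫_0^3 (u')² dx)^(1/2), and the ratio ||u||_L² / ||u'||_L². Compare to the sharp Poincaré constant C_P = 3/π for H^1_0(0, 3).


||u||_L² / ||u'||_L² = 3*sqrt(14)/14 < C_P = 3/π.

u(x) = -7/4·x^2·(3 − x), so u'(x) = 21*x*(x - 2)/4.
u(x) = -7/4·x^2·(3 − x) vanishes at x = 0 and x = 3, so u ∈ H^1_0(0, 3). Differentiate via the product rule and integrate the resulting polynomials term by term.
  ∫_0^3 u² dx = ∫_0^3 (49*x^6/16 - 147*x^5/8 + 441*x^4/16) dx. Term by term:
    ∫_0^3 49*x^6/16 dx = 15309/16;  ∫_0^3 -147*x^5/8 dx = -35721/16;  ∫_0^3 441*x^4/16 dx = 107163/80.
  Sum: 15309/16 − 35721/16 + 107163/80 = 5103/80.
  ∫_0^3 (u')² dx = ∫_0^3 (441*x^4/16 - 441*x^3/4 + 441*x^2/4) dx. Term by term:
    ∫_0^3 441*x^4/16 dx = 107163/80;  ∫_0^3 -441*x^3/4 dx = -35721/16;  ∫_0^3 441*x^2/4 dx = 3969/4.
  Sum: 107163/80 − 35721/16 + 3969/4 = 3969/40.
∫_0^3 u² dx = 5103/80, so ||u||_L² = 27*sqrt(35)/20.
∫_0^3 (u')² dx = 3969/40, so ||u'||_L² = 63*sqrt(10)/20.
Ratio ||u||_L² / ||u'||_L² = 3*sqrt(14)/14.
Sharp Poincaré constant on H^1_0(0, 3) is C_P = L/π = 3/π, achieved by sin(π/3·x).
A polynomial bump cannot attain the sharp Poincaré constant (only the first sine eigenfunction does), so the ratio is strictly less than C_P, consistent with ||u||_L² ≤ C_P ||u'||_L².


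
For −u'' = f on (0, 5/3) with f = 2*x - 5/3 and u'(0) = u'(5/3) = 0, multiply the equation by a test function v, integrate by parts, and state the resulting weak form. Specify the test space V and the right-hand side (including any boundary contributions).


V = H^1(0, 5/3) (no boundary constraint on v; u is determined up to an additive constant); weak form: ∫_0^5/3 u'v' dx = ∫_0^5/3 (2*x - 5/3) v dx for all v ∈ V.

Multiply both sides by a test function v and integrate from 0 to 5/3:
  ∫_0^5/3 −u''(x) v(x) dx = ∫_0^5/3 f(x) v(x) dx.
Integrate the LHS by parts once:
  ∫_0^5/3 −u'' v dx = −[u'(x) v(x)]_0^5/3 + ∫_0^5/3 u'(x) v'(x) dx.
Thus ∫_0^5/3 u'(x) v'(x) dx = ∫_0^5/3 f(x) v(x) dx + [u'(x) v(x)]_0^5/3.
Choose V so that boundary terms are either known or forced to vanish.
u has homogeneous Neumann: u'(0) = u'(5/3) = 0. So [u' v]_0^5/3 = 0·v(5/3) − 0·v(0) = 0 for any v; take V = H^1(0, 5/3).
Weak formulation: find u (satisfying any essential BC) such that ∫_0^5/3 u'(x) v'(x) dx = ∫_0^5/3 f v dx for all v ∈ V (homogeneous Neumann, so boundary terms vanish).
Substituting f(x) = 2*x - 5/3, the right-hand side is ∫_0^5/3 (2*x - 5/3) v dx.
Compatibility check (pure Neumann): taking v ≡ 1 ∈ V gives 0 = ∫_0^5/3 f dx + (0) − (0), i.e. ∫_0^5/3 f dx must equal u'(0) − u'(5/3) = 0. Indeed ∫_0^5/3 (2*x - 5/3) dx = 0, so the data are compatible. The solution is then unique only up to an additive constant (fix it e.g. by requiring ∫_0^5/3 u dx = 0).


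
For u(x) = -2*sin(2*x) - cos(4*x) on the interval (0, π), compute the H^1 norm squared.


||u||_{H^1(0,π)}^2 = 37*π/2

u'(x) = 4*sin(4*x) - 4*cos(2*x).
Expand u² and (u')² and integrate term by term on (0, π), using: for integers n ≥ 1, ∫_0^π sin²(nx) dx = ∫_0^π cos²(nx) dx = π/2; for n ≠ n', ∫_0^π sin(nx)sin(n'x) dx = ∫_0^π cos(nx)cos(n'x) dx = 0; and by product-to-sum, ∫_0^π sin(nx)cos(n'x) dx = ½∫_0^π [sin((n+n')x) + sin((n−n')x)] dx, which is 0 when n+n' is even and 2n/(n²−n'²) when n+n' is odd (it need not vanish on (0, π)).
  u² squared terms: (-1)²·∫cos(4x)² dx = 1·π/2 = π/2;  (-2)²·∫sin(2x)² dx = 4·π/2 = 2*π.
  u² cross terms: 2·(-1)·(-2)·∫cos(4x)·sin(2x) dx = 4·(0) = 0.
  So ∫_0^π u² dx = π/2 + 2*π + 0 = 5*π/2.
  (u')² squared terms: (-4)²·∫cos(2x)² dx = 16·π/2 = 8*π;  (4)²·∫sin(4x)² dx = 16·π/2 = 8*π.
  (u')² cross terms: 2·(-4)·(4)·∫cos(2x)·sin(4x) dx = -32·(0) = 0.
  So ∫_0^π (u')² dx = 8*π + 8*π + 0 = 16*π.
||u||_{H^1}^2 = (5*π/2) + (16*π) = 37*π/2.


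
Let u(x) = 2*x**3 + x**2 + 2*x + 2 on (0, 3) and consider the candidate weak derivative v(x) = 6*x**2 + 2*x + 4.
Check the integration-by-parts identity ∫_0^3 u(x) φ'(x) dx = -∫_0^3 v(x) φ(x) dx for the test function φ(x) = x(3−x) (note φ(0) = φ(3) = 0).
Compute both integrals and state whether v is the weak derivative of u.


LHS = -477/5, RHS = -522/5. No, v is not the weak derivative of u.

u(x) = 2*x**3 + x**2 + 2*x + 2, classical derivative u'(x) = 6*x**2 + 2*x + 2.
φ(x) = x(3−x), so φ'(x) = 3 - 2*x.
Note φ(0) = φ(3) = 0, so the boundary term u·φ vanishes.
LHS = ∫_0^3 u(x) φ'(x) dx = ∫_0^3 (-4*x^4 + 4*x^3 - x^2 + 2*x + 6) dx. Term by term:
  ∫_0^3 -4*x^4 dx = -972/5;  ∫_0^3 4*x^3 dx = 81;  ∫_0^3 -x^2 dx = -9;
  ∫_0^3 2*x dx = 9;  ∫_0^3 6 dx = 18.
Sum: -972/5 + 81 − 9 + 9 + 18 = -477/5.
So LHS = -477/5.
∫_0^3 v(x) φ(x) dx = ∫_0^3 (-6*x^4 + 16*x^3 + 2*x^2 + 12*x) dx. Term by term:
  ∫_0^3 -6*x^4 dx = -1458/5;  ∫_0^3 16*x^3 dx = 324;  ∫_0^3 2*x^2 dx = 18;
  ∫_0^3 12*x dx = 54.
Sum: -1458/5 + 324 + 18 + 54 = 522/5.
So RHS = -∫_0^3 v(x) φ(x) dx = -522/5.
LHS − RHS = 9 ≠ 0, so the identity fails.
(For a valid weak derivative the identity must hold for EVERY test function, in particular this one. The failure shows v is NOT the weak derivative of u.)
Correct weak derivative would be u'(x) = 6*x**2 + 2*x + 2.


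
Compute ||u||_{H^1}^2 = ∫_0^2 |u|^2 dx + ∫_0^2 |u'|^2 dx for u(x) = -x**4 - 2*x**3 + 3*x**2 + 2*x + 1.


||u||_{H^1}^2 = 22666/45

The H^1 norm (squared) on an interval (0, L) is
  ||u||_{H^1}^2 = ∫_0^L u(x)^2 dx + ∫_0^L u'(x)^2 dx.
Compute u'(x) = -4*x**3 - 6*x**2 + 6*x + 2.
Then u(x)^2 = x**8 + 4*x**7 - 2*x**6 - 16*x**5 - x**4 + 8*x**3 + 10*x**2 + 4*x + 1 and u'(x)^2 = 16*x**6 + 48*x**5 - 12*x**4 - 88*x**3 + 12*x**2 + 24*x + 4.
Integrate each monomial from 0 to 2 using ∫_0^2 c·x^n dx = c·2^(n+1)/(n+1):
  ∫_0^2 u(x)^2 dx = ∫_0^2 (x^8 + 4*x^7 - 2*x^6 - 16*x^5 - x^4 + 8*x^3 + 10*x^2 + 4*x + 1) dx. Term by term:
    ∫_0^2 x^8 dx = 512/9;  ∫_0^2 4*x^7 dx = 128;  ∫_0^2 -2*x^6 dx = -256/7;
    ∫_0^2 -16*x^5 dx = -512/3;  ∫_0^2 -x^4 dx = -32/5;  ∫_0^2 8*x^3 dx = 32;
    ∫_0^2 10*x^2 dx = 80/3;  ∫_0^2 4*x dx = 8;  ∫_0^2 1 dx = 2.
  Sum: 512/9 + 128 − 256/7 − 512/3 − 32/5 + 32 + 80/3 + 8 + 2 = 12574/315.
  ∫_0^2 u'(x)^2 dx = ∫_0^2 (16*x^6 + 48*x^5 - 12*x^4 - 88*x^3 + 12*x^2 + 24*x + 4) dx. Term by term:
    ∫_0^2 16*x^6 dx = 2048/7;  ∫_0^2 48*x^5 dx = 512;  ∫_0^2 -12*x^4 dx = -384/5;
    ∫_0^2 -88*x^3 dx = -352;  ∫_0^2 12*x^2 dx = 32;  ∫_0^2 24*x dx = 48;
    ∫_0^2 4 dx = 8.
  Sum: 2048/7 + 512 − 384/5 − 352 + 32 + 48 + 8 = 16232/35.
Adding: ||u||_{H^1}^2 = 12574/315 + 16232/35 = 22666/45.


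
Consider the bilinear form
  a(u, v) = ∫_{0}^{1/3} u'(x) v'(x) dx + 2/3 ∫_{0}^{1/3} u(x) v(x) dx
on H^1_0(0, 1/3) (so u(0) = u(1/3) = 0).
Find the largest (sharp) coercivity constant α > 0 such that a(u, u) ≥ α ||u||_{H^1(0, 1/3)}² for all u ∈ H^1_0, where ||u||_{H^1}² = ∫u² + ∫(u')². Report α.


α = (2 + 27*π^2)/(3*(1 + 9*π^2))

Coercivity of a(·,·) on H^1_0(0, 1/3) means a(u, u) ≥ α ||u||_{H^1}² for every u ∈ H^1_0.
The interval has length L = 1/3, and Poincaré/coercivity depend only on L. Here a(u, u) = ∫(u')² + (2/3)·∫u².
Here 0 < c = 2/3 < 1. The condition a(u,u) ≥ α||u||_{H^1}² reads (1−α)∫(u')² ≥ (α−c)∫u². Any admissible α is ≤ 1 (rapidly oscillating u have ∫u²/∫(u')² → 0), and α = 1 would force 0 ≥ (1−c)∫u², impossible since c < 1; so 1−α > 0. By the sharp Poincaré inequality on H^1_0 of an interval of length L, ∫(u')² ≥ (π/L)²∫u² with equality for the first sine mode sin(π(x−x₀)/L) (x₀ the left endpoint), so the inequality holds for all u iff (1−α)(π/L)² ≥ α − c, i.e. α ≤ ((π/L)² + c)/((π/L)² + 1) = (1 + c(L/π)²)/(1 + (L/π)²). With (π/L)² = 9*π^2 and c = 2/3, the largest admissible constant is α = ((π/L)² + c)/((π/L)² + 1).
Simplifying, α = (2 + 27*π^2)/(3*(1 + 9*π^2)).


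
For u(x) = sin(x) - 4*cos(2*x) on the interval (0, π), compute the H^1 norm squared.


||u||_{H^1(0,π)}^2 = 80/3 + 41*π

u'(x) = 8*sin(2*x) + cos(x).
Expand u² and (u')² and integrate term by term on (0, π), using: for integers n ≥ 1, ∫_0^π sin²(nx) dx = ∫_0^π cos²(nx) dx = π/2; for n ≠ n', ∫_0^π sin(nx)sin(n'x) dx = ∫_0^π cos(nx)cos(n'x) dx = 0; and by product-to-sum, ∫_0^π sin(nx)cos(n'x) dx = ½∫_0^π [sin((n+n')x) + sin((n−n')x)] dx, which is 0 when n+n' is even and 2n/(n²−n'²) when n+n' is odd (it need not vanish on (0, π)).
  u² squared terms: (-4)²·∫cos(2x)² dx = 16·π/2 = 8*π;  (1)²·∫sin(x)² dx = 1·π/2 = π/2.
  u² cross terms: 2·(-4)·(1)·∫cos(2x)·sin(x) dx = -8·(-2/3) = 16/3.
  So ∫_0^π u² dx = 8*π + π/2 + 16/3 = 16/3 + 17*π/2.
  (u')² squared terms: (8)²·∫sin(2x)² dx = 64·π/2 = 32*π;  (1)²·∫cos(x)² dx = 1·π/2 = π/2.
  (u')² cross terms: 2·(8)·(1)·∫sin(2x)·cos(x) dx = 16·(4/3) = 64/3.
  So ∫_0^π (u')² dx = 32*π + π/2 + 64/3 = 64/3 + 65*π/2.
||u||_{H^1}^2 = (16/3 + 17*π/2) + (64/3 + 65*π/2) = 80/3 + 41*π.


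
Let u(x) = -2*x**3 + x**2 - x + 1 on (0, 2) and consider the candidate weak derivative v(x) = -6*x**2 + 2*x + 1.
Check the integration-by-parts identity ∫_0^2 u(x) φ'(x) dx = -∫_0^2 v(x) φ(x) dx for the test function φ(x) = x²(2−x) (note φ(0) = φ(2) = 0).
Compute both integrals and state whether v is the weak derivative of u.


LHS = 164/15, RHS = 124/15. No, v is not the weak derivative of u.

u(x) = -2*x**3 + x**2 - x + 1, classical derivative u'(x) = -6*x**2 + 2*x - 1.
φ(x) = x²(2−x), so φ'(x) = x*(4 - 3*x).
Note φ(0) = φ(2) = 0, so the boundary term u·φ vanishes.
LHS = ∫_0^2 u(x) φ'(x) dx = ∫_0^2 (6*x^5 - 11*x^4 + 7*x^3 - 7*x^2 + 4*x) dx. Term by term:
  ∫_0^2 6*x^5 dx = 64;  ∫_0^2 -11*x^4 dx = -352/5;  ∫_0^2 7*x^3 dx = 28;
  ∫_0^2 -7*x^2 dx = -56/3;  ∫_0^2 4*x dx = 8.
Sum: 64 − 352/5 + 28 − 56/3 + 8 = 164/15.
So LHS = 164/15.
∫_0^2 v(x) φ(x) dx = ∫_0^2 (6*x^5 - 14*x^4 + 3*x^3 + 2*x^2) dx. Term by term:
  ∫_0^2 6*x^5 dx = 64;  ∫_0^2 -14*x^4 dx = -448/5;  ∫_0^2 3*x^3 dx = 12;
  ∫_0^2 2*x^2 dx = 16/3.
Sum: 64 − 448/5 + 12 + 16/3 = -124/15.
So RHS = -∫_0^2 v(x) φ(x) dx = 124/15.
LHS − RHS = 8/3 ≠ 0, so the identity fails.
(For a valid weak derivative the identity must hold for EVERY test function, in particular this one. The failure shows v is NOT the weak derivative of u.)
Correct weak derivative would be u'(x) = -6*x**2 + 2*x - 1.


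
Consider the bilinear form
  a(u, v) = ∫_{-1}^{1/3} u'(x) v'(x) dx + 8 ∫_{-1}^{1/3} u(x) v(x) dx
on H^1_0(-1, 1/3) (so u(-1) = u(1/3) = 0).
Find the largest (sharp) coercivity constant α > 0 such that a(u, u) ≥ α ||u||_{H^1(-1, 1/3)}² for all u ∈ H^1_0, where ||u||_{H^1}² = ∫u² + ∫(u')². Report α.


α = 1

Coercivity of a(·,·) on H^1_0(-1, 1/3) means a(u, u) ≥ α ||u||_{H^1}² for every u ∈ H^1_0.
The interval has length L = 4/3, and Poincaré/coercivity depend only on L. Here a(u, u) = ∫(u')² + (8)·∫u².
Here c = 8 ≥ 1, so a(u,u) = ∫(u')² + c∫u² ≥ ∫(u')² + ∫u² = ||u||_{H^1}², i.e. α = 1 works. No larger α is possible: a(u,u) ≥ α||u||_{H^1}² means (1−α)∫(u')² ≥ (α−c)∫u², and for the modes u_n = sin(nπ(x−x₀)/L) (x₀ the left endpoint) one has ∫u_n²/∫(u_n')² = (L/(nπ))² → 0, so a(u_n,u_n)/||u_n||_{H^1}² → 1. Hence the optimal constant is α = 1.
Therefore α = 1.


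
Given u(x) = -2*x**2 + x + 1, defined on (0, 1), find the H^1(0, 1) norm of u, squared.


||u||_{H^1}^2 = 47/15

The H^1 norm (squared) on an interval (0, L) is
  ||u||_{H^1}^2 = ∫_0^L u(x)^2 dx + ∫_0^L u'(x)^2 dx.
Compute u'(x) = 1 - 4*x.
Then u(x)^2 = 4*x**4 - 4*x**3 - 3*x**2 + 2*x + 1 and u'(x)^2 = 16*x**2 - 8*x + 1.
Integrate each monomial from 0 to 1 using ∫_0^1 c·x^n dx = c·1^(n+1)/(n+1):
  ∫_0^1 u(x)^2 dx = ∫_0^1 (4*x^4 - 4*x^3 - 3*x^2 + 2*x + 1) dx. Term by term:
    ∫_0^1 4*x^4 dx = 4/5;  ∫_0^1 -4*x^3 dx = -1;  ∫_0^1 -3*x^2 dx = -1;
    ∫_0^1 2*x dx = 1;  ∫_0^1 1 dx = 1.
  Sum: 4/5 − 1 − 1 + 1 + 1 = 4/5.
  ∫_0^1 u'(x)^2 dx = ∫_0^1 (16*x^2 - 8*x + 1) dx. Term by term:
    ∫_0^1 16*x^2 dx = 16/3;  ∫_0^1 -8*x dx = -4;  ∫_0^1 1 dx = 1.
  Sum: 16/3 − 4 + 1 = 7/3.
Adding: ||u||_{H^1}^2 = 4/5 + 7/3 = 47/15.


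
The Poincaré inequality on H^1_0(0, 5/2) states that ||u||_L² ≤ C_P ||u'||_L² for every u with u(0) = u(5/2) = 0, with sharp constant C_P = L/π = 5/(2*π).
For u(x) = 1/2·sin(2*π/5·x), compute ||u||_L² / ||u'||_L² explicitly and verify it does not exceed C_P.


||u||_L² / ||u'||_L² = 5/(2*π) = C_P.

u(x) = 1/2·sin(2*π/5·x), so u'(x) = π*cos(2*π*x/5)/5.
Writing u(x) = A·sin(kπx/L) with A = 1/2 and k = 1, use ∫_0^L sin²(kπx/L) dx = L/2 and ∫_0^L cos²(kπx/L) dx = L/2.
u² = 1/4·sin²(2*π/5·x) and (u')² = π^2/25·cos²(2*π/5·x), and each of sin², cos² integrates to L/2 = 5/4 over (0, 5/2).
∫_0^5/2 u² dx = 5/16, so ||u||_L² = sqrt(5)/4.
∫_0^5/2 (u')² dx = π^2/20, so ||u'||_L² = sqrt(5)*π/10.
Ratio ||u||_L² / ||u'||_L² = 5/(2*π).
Sharp Poincaré constant on H^1_0(0, 5/2) is C_P = L/π = 5/(2*π), achieved by sin(2*π/5·x).
This is the k = 1 eigenfunction (up to amplitude), so the ratio equals the sharp Poincaré constant exactly.


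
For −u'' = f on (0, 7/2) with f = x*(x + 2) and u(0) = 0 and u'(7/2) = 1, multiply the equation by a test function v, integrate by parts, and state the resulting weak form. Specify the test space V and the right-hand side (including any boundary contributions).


V = {v ∈ H^1(0, 7/2) : v(0) = 0} (test functions vanish at x = 0 where u is specified); weak form: ∫_0^7/2 u'v' dx = ∫_0^7/2 (x*(x + 2)) v dx + v(7/2) for all v ∈ V.

Multiply both sides by a test function v and integrate from 0 to 7/2:
  ∫_0^7/2 −u''(x) v(x) dx = ∫_0^7/2 f(x) v(x) dx.
Integrate the LHS by parts once:
  ∫_0^7/2 −u'' v dx = −[u'(x) v(x)]_0^7/2 + ∫_0^7/2 u'(x) v'(x) dx.
Thus ∫_0^7/2 u'(x) v'(x) dx = ∫_0^7/2 f(x) v(x) dx + [u'(x) v(x)]_0^7/2.
Choose V so that boundary terms are either known or forced to vanish.
Mixed BC: u(0) = 0 (Dirichlet) and u'(7/2) = 1 (Neumann). Define V = {v ∈ H^1(0, 7/2) : v(0) = 0}. Then [u' v]_0^7/2 = u'(7/2)·v(7/2) − u'(0)·0 = v(7/2).
Weak formulation: find u (satisfying any essential BC) such that ∫_0^7/2 u'(x) v'(x) dx = ∫_0^7/2 f v dx + v(7/2) for all v ∈ V (Dirichlet at 0 absorbed into V; Neumann datum at x = 7/2 contributes the boundary term).
Substituting f(x) = x*(x + 2), the right-hand side is ∫_0^7/2 (x*(x + 2)) v dx + v(7/2).


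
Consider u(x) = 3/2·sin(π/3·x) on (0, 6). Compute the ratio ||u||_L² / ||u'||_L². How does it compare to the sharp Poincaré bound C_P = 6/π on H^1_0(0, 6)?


||u||_L² / ||u'||_L² = 3/π < C_P = 6/π.

u(x) = 3/2·sin(π/3·x), so u'(x) = π*cos(π*x/3)/2.
Writing u(x) = A·sin(kπx/L) with A = 3/2 and k = 2, use ∫_0^L sin²(kπx/L) dx = L/2 and ∫_0^L cos²(kπx/L) dx = L/2.
u² = 9/4·sin²(π/3·x) and (u')² = π^2/4·cos²(π/3·x), and each of sin², cos² integrates to L/2 = 3 over (0, 6).
∫_0^6 u² dx = 27/4, so ||u||_L² = 3*sqrt(3)/2.
∫_0^6 (u')² dx = 3*π^2/4, so ||u'||_L² = sqrt(3)*π/2.
Ratio ||u||_L² / ||u'||_L² = 3/π.
Sharp Poincaré constant on H^1_0(0, 6) is C_P = L/π = 6/π, achieved by sin(π/6·x).
This is the k = 2 harmonic; the ratio L/(kπ) is strictly less than C_P = L/π, consistent with the sharp inequality ||u||_L² ≤ C_P ||u'||_L².


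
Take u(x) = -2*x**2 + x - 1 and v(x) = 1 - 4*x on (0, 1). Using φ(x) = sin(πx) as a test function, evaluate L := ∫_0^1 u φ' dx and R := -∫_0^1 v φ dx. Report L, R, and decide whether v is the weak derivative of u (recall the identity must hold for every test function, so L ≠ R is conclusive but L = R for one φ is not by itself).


LHS = 2/π, RHS = 2/π. Yes, v = u' weakly.

u(x) = -2*x**2 + x - 1, classical derivative u'(x) = 1 - 4*x.
φ(x) = sin(πx), so φ'(x) = π*cos(π*x).
Note φ(0) = φ(1) = 0, so the boundary term u·φ vanishes.
LHS = ∫_0^1 u(x) φ'(x) dx = ∫_0^1 (-2*π*x^2*cos(π*x) + π*x*cos(π*x) - π*cos(π*x)) dx. Term by term:
  ∫_0^1 -π*cos(π*x) dx = 0;  ∫_0^1 π*x*cos(π*x) dx = -2/π;  ∫_0^1 -2*π*x^2*cos(π*x) dx = 4/π.
Sum: 0 − 2/π + 4/π = 2/π.
So LHS = 2/π.
∫_0^1 v(x) φ(x) dx = ∫_0^1 (-4*x*sin(π*x) + sin(π*x)) dx. Term by term:
  ∫_0^1 -4*x*sin(π*x) dx = -4/π;  ∫_0^1 sin(π*x) dx = 2/π.
Sum: -4/π + 2/π = -2/π.
So RHS = -∫_0^1 v(x) φ(x) dx = 2/π.
LHS = RHS, so the identity holds for this test φ.
Moreover u is smooth here and v(x) = u'(x) = 1 - 4*x pointwise, so the identity holds for every test function. Hence v is the weak derivative of u.


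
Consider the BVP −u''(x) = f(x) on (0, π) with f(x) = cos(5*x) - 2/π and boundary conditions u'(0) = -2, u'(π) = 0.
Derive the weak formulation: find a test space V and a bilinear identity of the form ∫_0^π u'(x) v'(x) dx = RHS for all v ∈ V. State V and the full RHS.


V = H^1(0, π) (v unrestricted at boundary; u is determined up to an additive constant); weak form: ∫_0^π u'v' dx = ∫_0^π (cos(5*x) - 2/π) v dx + 2·v(0) for all v ∈ V.

Multiply both sides by a test function v and integrate from 0 to π:
  ∫_0^π −u''(x) v(x) dx = ∫_0^π f(x) v(x) dx.
Integrate the LHS by parts once:
  ∫_0^π −u'' v dx = −[u'(x) v(x)]_0^π + ∫_0^π u'(x) v'(x) dx.
Thus ∫_0^π u'(x) v'(x) dx = ∫_0^π f(x) v(x) dx + [u'(x) v(x)]_0^π.
Choose V so that boundary terms are either known or forced to vanish.
u has inhomogeneous Neumann u'(0) = -2, u'(π) = 0. [u' v]_0^π = (0)·v(π) − (-2)·v(0) = 2·v(0). Take V = H^1(0, π); boundary term becomes part of RHS.
Weak formulation: find u (satisfying any essential BC) such that ∫_0^π u'(x) v'(x) dx = ∫_0^π f v dx + 2·v(0) for all v ∈ V (Neumann data are natural BCs: they enter the RHS as boundary terms).
Substituting f(x) = cos(5*x) - 2/π, the right-hand side is ∫_0^π (cos(5*x) - 2/π) v dx + 2·v(0).
Compatibility check (pure Neumann): taking v ≡ 1 ∈ V gives 0 = ∫_0^π f dx + (0) − (-2), i.e. ∫_0^π f dx must equal u'(0) − u'(π) = -2. Indeed ∫_0^π (cos(5*x) - 2/π) dx = -2, so the data are compatible. The solution is then unique only up to an additive constant (fix it e.g. by requiring ∫_0^π u dx = 0).


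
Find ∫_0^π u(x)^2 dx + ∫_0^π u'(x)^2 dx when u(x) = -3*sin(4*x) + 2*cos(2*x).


||u||_{H^1(0,π)}^2 = 173*π/2

u'(x) = -4*sin(2*x) - 12*cos(4*x).
Expand u² and (u')² and integrate term by term on (0, π), using: for integers n ≥ 1, ∫_0^π sin²(nx) dx = ∫_0^π cos²(nx) dx = π/2; for n ≠ n', ∫_0^π sin(nx)sin(n'x) dx = ∫_0^π cos(nx)cos(n'x) dx = 0; and by product-to-sum, ∫_0^π sin(nx)cos(n'x) dx = ½∫_0^π [sin((n+n')x) + sin((n−n')x)] dx, which is 0 when n+n' is even and 2n/(n²−n'²) when n+n' is odd (it need not vanish on (0, π)).
  u² squared terms: (-3)²·∫sin(4x)² dx = 9·π/2 = 9*π/2;  (2)²·∫cos(2x)² dx = 4·π/2 = 2*π.
  u² cross terms: 2·(-3)·(2)·∫sin(4x)·cos(2x) dx = -12·(0) = 0.
  So ∫_0^π u² dx = 9*π/2 + 2*π + 0 = 13*π/2.
  (u')² squared terms: (-12)²·∫cos(4x)² dx = 144·π/2 = 72*π;  (-4)²·∫sin(2x)² dx = 16·π/2 = 8*π.
  (u')² cross terms: 2·(-12)·(-4)·∫cos(4x)·sin(2x) dx = 96·(0) = 0.
  So ∫_0^π (u')² dx = 72*π + 8*π + 0 = 80*π.
||u||_{H^1}^2 = (13*π/2) + (80*π) = 173*π/2.


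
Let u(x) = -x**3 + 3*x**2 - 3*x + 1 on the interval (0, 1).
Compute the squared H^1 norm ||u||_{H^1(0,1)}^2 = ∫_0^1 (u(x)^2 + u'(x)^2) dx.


||u||_{H^1}^2 = 68/35

The H^1 norm (squared) on an interval (0, L) is
  ||u||_{H^1}^2 = ∫_0^L u(x)^2 dx + ∫_0^L u'(x)^2 dx.
Compute u'(x) = -3*x**2 + 6*x - 3.
Then u(x)^2 = x**6 - 6*x**5 + 15*x**4 - 20*x**3 + 15*x**2 - 6*x + 1 and u'(x)^2 = 9*x**4 - 36*x**3 + 54*x**2 - 36*x + 9.
Integrate each monomial from 0 to 1 using ∫_0^1 c·x^n dx = c·1^(n+1)/(n+1):
  ∫_0^1 u(x)^2 dx = ∫_0^1 (x^6 - 6*x^5 + 15*x^4 - 20*x^3 + 15*x^2 - 6*x + 1) dx. Term by term:
    ∫_0^1 x^6 dx = 1/7;  ∫_0^1 -6*x^5 dx = -1;  ∫_0^1 15*x^4 dx = 3;
    ∫_0^1 -20*x^3 dx = -5;  ∫_0^1 15*x^2 dx = 5;  ∫_0^1 -6*x dx = -3;
    ∫_0^1 1 dx = 1.
  Sum: 1/7 − 1 + 3 − 5 + 5 − 3 + 1 = 1/7.
  ∫_0^1 u'(x)^2 dx = ∫_0^1 (9*x^4 - 36*x^3 + 54*x^2 - 36*x + 9) dx. Term by term:
    ∫_0^1 9*x^4 dx = 9/5;  ∫_0^1 -36*x^3 dx = -9;  ∫_0^1 54*x^2 dx = 18;
    ∫_0^1 -36*x dx = -18;  ∫_0^1 9 dx = 9.
  Sum: 9/5 − 9 + 18 − 18 + 9 = 9/5.
Adding: ||u||_{H^1}^2 = 1/7 + 9/5 = 68/35.


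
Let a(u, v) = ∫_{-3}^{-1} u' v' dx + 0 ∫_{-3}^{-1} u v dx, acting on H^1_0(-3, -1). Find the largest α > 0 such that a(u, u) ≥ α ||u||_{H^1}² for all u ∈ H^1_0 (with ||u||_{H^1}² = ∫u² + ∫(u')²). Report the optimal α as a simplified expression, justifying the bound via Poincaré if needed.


α = π^2/(4 + π^2)

Coercivity of a(·,·) on H^1_0(-3, -1) means a(u, u) ≥ α ||u||_{H^1}² for every u ∈ H^1_0.
The interval has length L = 2, and Poincaré/coercivity depend only on L. Here a(u, u) = ∫(u')² + (0)·∫u².
Here c = 0, so a(u,u) = ∫(u')² alone. The condition a(u,u) ≥ α||u||_{H^1}² reads (1−α)∫(u')² ≥ (α−c)∫u². Any admissible α is ≤ 1 (rapidly oscillating u have ∫u²/∫(u')² → 0), and α = 1 would force 0 ≥ (1−c)∫u², impossible since c < 1; so 1−α > 0. By the sharp Poincaré inequality on H^1_0 of an interval of length L, ∫(u')² ≥ (π/L)²∫u² with equality for the first sine mode sin(π(x−x₀)/L) (x₀ the left endpoint), so the inequality holds for all u iff (1−α)(π/L)² ≥ α − c, i.e. α ≤ ((π/L)² + c)/((π/L)² + 1) = (1 + c(L/π)²)/(1 + (L/π)²). (Direct route, valid since c ≤ 0: Poincaré gives c∫u² ≥ c(L/π)²∫(u')², so a(u,u) ≥ (1 + c(L/π)²)∫(u')², while ||u||_{H^1}² ≤ (1 + (L/π)²)∫(u')²; dividing yields the same α.) With (π/L)² = π^2/4 and c = 0, the largest admissible constant is α = ((π/L)² + c)/((π/L)² + 1).
Simplifying, α = π^2/(4 + π^2).


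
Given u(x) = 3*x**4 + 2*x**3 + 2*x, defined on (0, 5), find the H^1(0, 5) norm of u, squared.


||u||_{H^1}^2 = 194597965/42

The H^1 norm (squared) on an interval (0, L) is
  ||u||_{H^1}^2 = ∫_0^L u(x)^2 dx + ∫_0^L u'(x)^2 dx.
Compute u'(x) = 12*x**3 + 6*x**2 + 2.
Then u(x)^2 = 9*x**8 + 12*x**7 + 4*x**6 + 12*x**5 + 8*x**4 + 4*x**2 and u'(x)^2 = 144*x**6 + 144*x**5 + 36*x**4 + 48*x**3 + 24*x**2 + 4.
Integrate each monomial from 0 to 5 using ∫_0^5 c·x^n dx = c·5^(n+1)/(n+1):
  ∫_0^5 u(x)^2 dx = ∫_0^5 (9*x^8 + 12*x^7 + 4*x^6 + 12*x^5 + 8*x^4 + 4*x^2) dx. Term by term:
    ∫_0^5 9*x^8 dx = 1953125;  ∫_0^5 12*x^7 dx = 1171875/2;  ∫_0^5 4*x^6 dx = 312500/7;
    ∫_0^5 12*x^5 dx = 31250;  ∫_0^5 8*x^4 dx = 5000;  ∫_0^5 4*x^2 dx = 500/3.
  Sum: 1953125 + 1171875/2 + 312500/7 + 31250 + 5000 + 500/3 = 110045125/42.
  ∫_0^5 u'(x)^2 dx = ∫_0^5 (144*x^6 + 144*x^5 + 36*x^4 + 48*x^3 + 24*x^2 + 4) dx. Term by term:
    ∫_0^5 144*x^6 dx = 11250000/7;  ∫_0^5 144*x^5 dx = 375000;  ∫_0^5 36*x^4 dx = 22500;
    ∫_0^5 48*x^3 dx = 7500;  ∫_0^5 24*x^2 dx = 1000;  ∫_0^5 4 dx = 20.
  Sum: 11250000/7 + 375000 + 22500 + 7500 + 1000 + 20 = 14092140/7.
Adding: ||u||_{H^1}^2 = 110045125/42 + 14092140/7 = 194597965/42.


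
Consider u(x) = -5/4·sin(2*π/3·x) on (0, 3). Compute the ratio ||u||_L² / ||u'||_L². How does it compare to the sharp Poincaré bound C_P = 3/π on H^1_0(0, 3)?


||u||_L² / ||u'||_L² = 3/(2*π) < C_P = 3/π.

u(x) = -5/4·sin(2*π/3·x), so u'(x) = -5*π*cos(2*π*x/3)/6.
Writing u(x) = A·sin(kπx/L) with A = -5/4 and k = 2, use ∫_0^L sin²(kπx/L) dx = L/2 and ∫_0^L cos²(kπx/L) dx = L/2.
u² = 25/16·sin²(2*π/3·x) and (u')² = 25*π^2/36·cos²(2*π/3·x), and each of sin², cos² integrates to L/2 = 3/2 over (0, 3).
∫_0^3 u² dx = 75/32, so ||u||_L² = 5*sqrt(6)/8.
∫_0^3 (u')² dx = 25*π^2/24, so ||u'||_L² = 5*sqrt(6)*π/12.
Ratio ||u||_L² / ||u'||_L² = 3/(2*π).
Sharp Poincaré constant on H^1_0(0, 3) is C_P = L/π = 3/π, achieved by sin(π/3·x).
This is the k = 2 harmonic; the ratio L/(kπ) is strictly less than C_P = L/π, consistent with the sharp inequality ||u||_L² ≤ C_P ||u'||_L².


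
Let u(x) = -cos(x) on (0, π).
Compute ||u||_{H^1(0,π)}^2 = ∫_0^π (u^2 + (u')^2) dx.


||u||_{H^1(0,π)}^2 = π

u'(x) = sin(x).
Expand u² and (u')² and integrate term by term on (0, π), using: for integers n ≥ 1, ∫_0^π sin²(nx) dx = ∫_0^π cos²(nx) dx = π/2; for n ≠ n', ∫_0^π sin(nx)sin(n'x) dx = ∫_0^π cos(nx)cos(n'x) dx = 0; and by product-to-sum, ∫_0^π sin(nx)cos(n'x) dx = ½∫_0^π [sin((n+n')x) + sin((n−n')x)] dx, which is 0 when n+n' is even and 2n/(n²−n'²) when n+n' is odd (it need not vanish on (0, π)).
  u² squared terms: (-1)²·∫cos(x)² dx = 1·π/2 = π/2.
  So ∫_0^π u² dx = π/2.
  (u')² squared terms: (1)²·∫sin(x)² dx = 1·π/2 = π/2.
  So ∫_0^π (u')² dx = π/2.
||u||_{H^1}^2 = (π/2) + (π/2) = π.


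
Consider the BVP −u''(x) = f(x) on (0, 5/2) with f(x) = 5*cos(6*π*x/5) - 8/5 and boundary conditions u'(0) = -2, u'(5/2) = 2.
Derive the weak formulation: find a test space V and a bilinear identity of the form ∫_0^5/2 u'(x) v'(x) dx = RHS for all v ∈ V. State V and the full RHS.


V = H^1(0, 5/2) (v unrestricted at boundary; u is determined up to an additive constant); weak form: ∫_0^5/2 u'v' dx = ∫_0^5/2 (5*cos(6*π*x/5) - 8/5) v dx + 2·v(5/2) + 2·v(0) for all v ∈ V.

Multiply both sides by a test function v and integrate from 0 to 5/2:
  ∫_0^5/2 −u''(x) v(x) dx = ∫_0^5/2 f(x) v(x) dx.
Integrate the LHS by parts once:
  ∫_0^5/2 −u'' v dx = −[u'(x) v(x)]_0^5/2 + ∫_0^5/2 u'(x) v'(x) dx.
Thus ∫_0^5/2 u'(x) v'(x) dx = ∫_0^5/2 f(x) v(x) dx + [u'(x) v(x)]_0^5/2.
Choose V so that boundary terms are either known or forced to vanish.
u has inhomogeneous Neumann u'(0) = -2, u'(5/2) = 2. [u' v]_0^5/2 = (2)·v(5/2) − (-2)·v(0) = 2·v(5/2) + 2·v(0). Take V = H^1(0, 5/2); boundary term becomes part of RHS.
Weak formulation: find u (satisfying any essential BC) such that ∫_0^5/2 u'(x) v'(x) dx = ∫_0^5/2 f v dx + 2·v(5/2) + 2·v(0) for all v ∈ V (Neumann data are natural BCs: they enter the RHS as boundary terms).
Substituting f(x) = 5*cos(6*π*x/5) - 8/5, the right-hand side is ∫_0^5/2 (5*cos(6*π*x/5) - 8/5) v dx + 2·v(5/2) + 2·v(0).
Compatibility check (pure Neumann): taking v ≡ 1 ∈ V gives 0 = ∫_0^5/2 f dx + (2) − (-2), i.e. ∫_0^5/2 f dx must equal u'(0) − u'(5/2) = -4. Indeed ∫_0^5/2 (5*cos(6*π*x/5) - 8/5) dx = -4, so the data are compatible. The solution is then unique only up to an additive constant (fix it e.g. by requiring ∫_0^5/2 u dx = 0).


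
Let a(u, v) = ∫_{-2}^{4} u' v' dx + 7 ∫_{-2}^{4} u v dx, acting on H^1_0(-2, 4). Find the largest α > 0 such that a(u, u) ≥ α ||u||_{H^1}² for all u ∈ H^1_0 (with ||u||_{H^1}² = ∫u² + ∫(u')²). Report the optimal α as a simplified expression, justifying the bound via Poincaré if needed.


α = 1

Coercivity of a(·,·) on H^1_0(-2, 4) means a(u, u) ≥ α ||u||_{H^1}² for every u ∈ H^1_0.
The interval has length L = 6, and Poincaré/coercivity depend only on L. Here a(u, u) = ∫(u')² + (7)·∫u².
Here c = 7 ≥ 1, so a(u,u) = ∫(u')² + c∫u² ≥ ∫(u')² + ∫u² = ||u||_{H^1}², i.e. α = 1 works. No larger α is possible: a(u,u) ≥ α||u||_{H^1}² means (1−α)∫(u')² ≥ (α−c)∫u², and for the modes u_n = sin(nπ(x−x₀)/L) (x₀ the left endpoint) one has ∫u_n²/∫(u_n')² = (L/(nπ))² → 0, so a(u_n,u_n)/||u_n||_{H^1}² → 1. Hence the optimal constant is α = 1.
Therefore α = 1.


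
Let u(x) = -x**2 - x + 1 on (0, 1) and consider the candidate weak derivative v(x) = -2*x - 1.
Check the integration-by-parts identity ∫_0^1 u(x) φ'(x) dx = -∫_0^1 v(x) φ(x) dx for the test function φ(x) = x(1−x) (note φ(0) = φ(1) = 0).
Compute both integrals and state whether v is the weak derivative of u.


LHS = 1/3, RHS = 1/3. Yes, v = u' weakly.

u(x) = -x**2 - x + 1, classical derivative u'(x) = -2*x - 1.
φ(x) = x(1−x), so φ'(x) = 1 - 2*x.
Note φ(0) = φ(1) = 0, so the boundary term u·φ vanishes.
LHS = ∫_0^1 u(x) φ'(x) dx = ∫_0^1 (2*x^3 + x^2 - 3*x + 1) dx. Term by term:
  ∫_0^1 2*x^3 dx = 1/2;  ∫_0^1 x^2 dx = 1/3;  ∫_0^1 -3*x dx = -3/2;
  ∫_0^1 1 dx = 1.
Sum: 1/2 + 1/3 − 3/2 + 1 = 1/3.
So LHS = 1/3.
∫_0^1 v(x) φ(x) dx = ∫_0^1 (2*x^3 - x^2 - x) dx. Term by term:
  ∫_0^1 2*x^3 dx = 1/2;  ∫_0^1 -x^2 dx = -1/3;  ∫_0^1 -x dx = -1/2.
Sum: 1/2 − 1/3 − 1/2 = -1/3.
So RHS = -∫_0^1 v(x) φ(x) dx = 1/3.
LHS = RHS, so the identity holds for this test φ.
Moreover u is smooth here and v(x) = u'(x) = -2*x - 1 pointwise, so the identity holds for every test function. Hence v is the weak derivative of u.


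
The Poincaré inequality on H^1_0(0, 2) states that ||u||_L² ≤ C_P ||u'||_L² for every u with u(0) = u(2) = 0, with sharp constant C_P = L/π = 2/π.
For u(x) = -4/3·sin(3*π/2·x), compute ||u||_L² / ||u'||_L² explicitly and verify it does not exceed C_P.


||u||_L² / ||u'||_L² = 2/(3*π) < C_P = 2/π.

u(x) = -4/3·sin(3*π/2·x), so u'(x) = -2*π*cos(3*π*x/2).
Writing u(x) = A·sin(kπx/L) with A = -4/3 and k = 3, use ∫_0^L sin²(kπx/L) dx = L/2 and ∫_0^L cos²(kπx/L) dx = L/2.
u² = 16/9·sin²(3*π/2·x) and (u')² = 4*π^2·cos²(3*π/2·x), and each of sin², cos² integrates to L/2 = 1 over (0, 2).
∫_0^2 u² dx = 16/9, so ||u||_L² = 4/3.
∫_0^2 (u')² dx = 4*π^2, so ||u'||_L² = 2*π.
Ratio ||u||_L² / ||u'||_L² = 2/(3*π).
Sharp Poincaré constant on H^1_0(0, 2) is C_P = L/π = 2/π, achieved by sin(π/2·x).
This is the k = 3 harmonic; the ratio L/(kπ) is strictly less than C_P = L/π, consistent with the sharp inequality ||u||_L² ≤ C_P ||u'||_L².


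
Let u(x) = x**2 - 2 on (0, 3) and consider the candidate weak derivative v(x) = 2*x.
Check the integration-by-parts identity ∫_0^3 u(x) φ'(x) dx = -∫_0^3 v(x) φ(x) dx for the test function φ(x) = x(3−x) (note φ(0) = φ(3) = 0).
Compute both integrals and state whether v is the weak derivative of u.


LHS = -27/2, RHS = -27/2. Yes, v = u' weakly.

u(x) = x**2 - 2, classical derivative u'(x) = 2*x.
φ(x) = x(3−x), so φ'(x) = 3 - 2*x.
Note φ(0) = φ(3) = 0, so the boundary term u·φ vanishes.
LHS = ∫_0^3 u(x) φ'(x) dx = ∫_0^3 (-2*x^3 + 3*x^2 + 4*x - 6) dx. Term by term:
  ∫_0^3 -2*x^3 dx = -81/2;  ∫_0^3 3*x^2 dx = 27;  ∫_0^3 4*x dx = 18;
  ∫_0^3 -6 dx = -18.
Sum: -81/2 + 27 + 18 − 18 = -27/2.
So LHS = -27/2.
∫_0^3 v(x) φ(x) dx = ∫_0^3 (-2*x^3 + 6*x^2) dx. Term by term:
  ∫_0^3 -2*x^3 dx = -81/2;  ∫_0^3 6*x^2 dx = 54.
Sum: -81/2 + 54 = 27/2.
So RHS = -∫_0^3 v(x) φ(x) dx = -27/2.
LHS = RHS, so the identity holds for this test φ.
Moreover u is smooth here and v(x) = u'(x) = 2*x pointwise, so the identity holds for every test function. Hence v is the weak derivative of u.


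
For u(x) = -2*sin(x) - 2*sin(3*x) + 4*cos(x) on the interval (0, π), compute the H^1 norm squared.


||u||_{H^1(0,π)}^2 = 40*π

u'(x) = -4*sin(x) - 2*cos(x) - 6*cos(3*x).
Expand u² and (u')² and integrate term by term on (0, π), using: for integers n ≥ 1, ∫_0^π sin²(nx) dx = ∫_0^π cos²(nx) dx = π/2; for n ≠ n', ∫_0^π sin(nx)sin(n'x) dx = ∫_0^π cos(nx)cos(n'x) dx = 0; and by product-to-sum, ∫_0^π sin(nx)cos(n'x) dx = ½∫_0^π [sin((n+n')x) + sin((n−n')x)] dx, which is 0 when n+n' is even and 2n/(n²−n'²) when n+n' is odd (it need not vanish on (0, π)).
  u² squared terms: (-2)²·∫sin(x)² dx = 4·π/2 = 2*π;  (-2)²·∫sin(3x)² dx = 4·π/2 = 2*π;  (4)²·∫cos(x)² dx = 16·π/2 = 8*π.
  u² cross terms: 2·(-2)·(-2)·∫sin(x)·sin(3x) dx = 8·(0) = 0;  2·(-2)·(4)·∫sin(x)·cos(x) dx = -16·(0) = 0;  2·(-2)·(4)·∫sin(3x)·cos(x) dx = -16·(0) = 0.
  So ∫_0^π u² dx = 2*π + 2*π + 8*π + 0 + 0 + 0 = 12*π.
  (u')² squared terms: (-6)²·∫cos(3x)² dx = 36·π/2 = 18*π;  (-4)²·∫sin(x)² dx = 16·π/2 = 8*π;  (-2)²·∫cos(x)² dx = 4·π/2 = 2*π.
  (u')² cross terms: 2·(-6)·(-4)·∫cos(3x)·sin(x) dx = 48·(0) = 0;  2·(-6)·(-2)·∫cos(3x)·cos(x) dx = 24·(0) = 0;  2·(-4)·(-2)·∫sin(x)·cos(x) dx = 16·(0) = 0.
  So ∫_0^π (u')² dx = 18*π + 8*π + 2*π + 0 + 0 + 0 = 28*π.
||u||_{H^1}^2 = (12*π) + (28*π) = 40*π.


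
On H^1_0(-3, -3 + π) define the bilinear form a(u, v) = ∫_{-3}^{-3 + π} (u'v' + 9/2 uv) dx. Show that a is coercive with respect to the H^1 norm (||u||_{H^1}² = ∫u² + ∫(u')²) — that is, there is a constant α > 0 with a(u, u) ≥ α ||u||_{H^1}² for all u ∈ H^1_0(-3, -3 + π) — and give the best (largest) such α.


α = 1

Coercivity of a(·,·) on H^1_0(-3, -3 + π) means a(u, u) ≥ α ||u||_{H^1}² for every u ∈ H^1_0.
The interval has length L = π, and Poincaré/coercivity depend only on L. Here a(u, u) = ∫(u')² + (9/2)·∫u².
Here c = 9/2 ≥ 1, so a(u,u) = ∫(u')² + c∫u² ≥ ∫(u')² + ∫u² = ||u||_{H^1}², i.e. α = 1 works. No larger α is possible: a(u,u) ≥ α||u||_{H^1}² means (1−α)∫(u')² ≥ (α−c)∫u², and for the modes u_n = sin(nπ(x−x₀)/L) (x₀ the left endpoint) one has ∫u_n²/∫(u_n')² = (L/(nπ))² → 0, so a(u_n,u_n)/||u_n||_{H^1}² → 1. Hence the optimal constant is α = 1.
Therefore α = 1.


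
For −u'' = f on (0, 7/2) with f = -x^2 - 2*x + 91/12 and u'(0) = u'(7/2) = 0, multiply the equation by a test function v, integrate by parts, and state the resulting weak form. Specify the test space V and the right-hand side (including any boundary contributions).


V = H^1(0, 7/2) (no boundary constraint on v; u is determined up to an additive constant); weak form: ∫_0^7/2 u'v' dx = ∫_0^7/2 (-x^2 - 2*x + 91/12) v dx for all v ∈ V.

Multiply both sides by a test function v and integrate from 0 to 7/2:
  ∫_0^7/2 −u''(x) v(x) dx = ∫_0^7/2 f(x) v(x) dx.
Integrate the LHS by parts once:
  ∫_0^7/2 −u'' v dx = −[u'(x) v(x)]_0^7/2 + ∫_0^7/2 u'(x) v'(x) dx.
Thus ∫_0^7/2 u'(x) v'(x) dx = ∫_0^7/2 f(x) v(x) dx + [u'(x) v(x)]_0^7/2.
Choose V so that boundary terms are either known or forced to vanish.
u has homogeneous Neumann: u'(0) = u'(7/2) = 0. So [u' v]_0^7/2 = 0·v(7/2) − 0·v(0) = 0 for any v; take V = H^1(0, 7/2).
Weak formulation: find u (satisfying any essential BC) such that ∫_0^7/2 u'(x) v'(x) dx = ∫_0^7/2 f v dx for all v ∈ V (homogeneous Neumann, so boundary terms vanish).
Substituting f(x) = -x^2 - 2*x + 91/12, the right-hand side is ∫_0^7/2 (-x^2 - 2*x + 91/12) v dx.
Compatibility check (pure Neumann): taking v ≡ 1 ∈ V gives 0 = ∫_0^7/2 f dx + (0) − (0), i.e. ∫_0^7/2 f dx must equal u'(0) − u'(7/2) = 0. Indeed ∫_0^7/2 (-x^2 - 2*x + 91/12) dx = 0, so the data are compatible. The solution is then unique only up to an additive constant (fix it e.g. by requiring ∫_0^7/2 u dx = 0).


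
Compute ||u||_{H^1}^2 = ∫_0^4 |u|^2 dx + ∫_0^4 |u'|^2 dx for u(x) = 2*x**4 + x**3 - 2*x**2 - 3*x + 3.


||u||_{H^1}^2 = 18388168/63

The H^1 norm (squared) on an interval (0, L) is
  ||u||_{H^1}^2 = ∫_0^L u(x)^2 dx + ∫_0^L u'(x)^2 dx.
Compute u'(x) = 8*x**3 + 3*x**2 - 4*x - 3.
Then u(x)^2 = 4*x**8 + 4*x**7 - 7*x**6 - 16*x**5 + 10*x**4 + 18*x**3 - 3*x**2 - 18*x + 9 and u'(x)^2 = 64*x**6 + 48*x**5 - 55*x**4 - 72*x**3 - 2*x**2 + 24*x + 9.
Integrate each monomial from 0 to 4 using ∫_0^4 c·x^n dx = c·4^(n+1)/(n+1):
  ∫_0^4 u(x)^2 dx = ∫_0^4 (4*x^8 + 4*x^7 - 7*x^6 - 16*x^5 + 10*x^4 + 18*x^3 - 3*x^2 - 18*x + 9) dx. Term by term:
    ∫_0^4 4*x^8 dx = 1048576/9;  ∫_0^4 4*x^7 dx = 32768;  ∫_0^4 -7*x^6 dx = -16384;
    ∫_0^4 -16*x^5 dx = -32768/3;  ∫_0^4 10*x^4 dx = 2048;  ∫_0^4 18*x^3 dx = 1152;
    ∫_0^4 -3*x^2 dx = -64;  ∫_0^4 -18*x dx = -144;  ∫_0^4 9 dx = 36.
  Sum: 1048576/9 + 32768 − 16384 − 32768/3 + 2048 + 1152 − 64 − 144 + 36 = 1124980/9.
  ∫_0^4 u'(x)^2 dx = ∫_0^4 (64*x^6 + 48*x^5 - 55*x^4 - 72*x^3 - 2*x^2 + 24*x + 9) dx. Term by term:
    ∫_0^4 64*x^6 dx = 1048576/7;  ∫_0^4 48*x^5 dx = 32768;  ∫_0^4 -55*x^4 dx = -11264;
    ∫_0^4 -72*x^3 dx = -4608;  ∫_0^4 -2*x^2 dx = -128/3;  ∫_0^4 24*x dx = 192;
    ∫_0^4 9 dx = 36.
  Sum: 1048576/7 + 32768 − 11264 − 4608 − 128/3 + 192 + 36 = 3504436/21.
Adding: ||u||_{H^1}^2 = 1124980/9 + 3504436/21 = 18388168/63.


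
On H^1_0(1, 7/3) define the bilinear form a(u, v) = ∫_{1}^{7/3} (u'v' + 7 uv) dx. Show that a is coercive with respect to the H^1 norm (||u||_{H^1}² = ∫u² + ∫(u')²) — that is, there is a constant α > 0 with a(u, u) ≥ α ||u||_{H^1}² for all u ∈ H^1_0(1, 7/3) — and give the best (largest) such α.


α = 1

Coercivity of a(·,·) on H^1_0(1, 7/3) means a(u, u) ≥ α ||u||_{H^1}² for every u ∈ H^1_0.
The interval has length L = 4/3, and Poincaré/coercivity depend only on L. Here a(u, u) = ∫(u')² + (7)·∫u².
Here c = 7 ≥ 1, so a(u,u) = ∫(u')² + c∫u² ≥ ∫(u')² + ∫u² = ||u||_{H^1}², i.e. α = 1 works. No larger α is possible: a(u,u) ≥ α||u||_{H^1}² means (1−α)∫(u')² ≥ (α−c)∫u², and for the modes u_n = sin(nπ(x−x₀)/L) (x₀ the left endpoint) one has ∫u_n²/∫(u_n')² = (L/(nπ))² → 0, so a(u_n,u_n)/||u_n||_{H^1}² → 1. Hence the optimal constant is α = 1.
Therefore α = 1.
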